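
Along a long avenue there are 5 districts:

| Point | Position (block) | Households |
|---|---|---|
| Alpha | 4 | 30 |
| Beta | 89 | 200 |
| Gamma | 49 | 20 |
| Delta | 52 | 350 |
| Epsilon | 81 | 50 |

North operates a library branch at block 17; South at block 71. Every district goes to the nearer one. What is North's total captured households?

The indifferent point is the midpoint (17+71)/2 = 44; districts left of it (closer to North at 17) go to North, those right go to South.
  Alpha at 4 (w=30) → North
  Gamma at 49 (w=20) → South
  Delta at 52 (w=350) → South
  Epsilon at 81 (w=50) → South
  Beta at 89 (w=200) → South
North captures 30; South captures 620.

30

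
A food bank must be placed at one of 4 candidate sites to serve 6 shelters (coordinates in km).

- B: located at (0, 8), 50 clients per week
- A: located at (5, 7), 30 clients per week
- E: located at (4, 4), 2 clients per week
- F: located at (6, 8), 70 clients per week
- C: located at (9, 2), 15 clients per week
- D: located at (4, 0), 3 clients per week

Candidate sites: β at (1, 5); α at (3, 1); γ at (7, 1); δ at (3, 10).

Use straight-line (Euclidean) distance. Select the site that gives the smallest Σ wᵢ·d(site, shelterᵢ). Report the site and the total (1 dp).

δ, total 733.1 km

Total weighted distance at each candidate:
  β (1, 5): total = 852.4
  α (3, 1): total = 1205.4
  γ (7, 1): total = 1231.2
  δ (3, 10): total = 733.1
Minimum is at δ with total 733.1 km.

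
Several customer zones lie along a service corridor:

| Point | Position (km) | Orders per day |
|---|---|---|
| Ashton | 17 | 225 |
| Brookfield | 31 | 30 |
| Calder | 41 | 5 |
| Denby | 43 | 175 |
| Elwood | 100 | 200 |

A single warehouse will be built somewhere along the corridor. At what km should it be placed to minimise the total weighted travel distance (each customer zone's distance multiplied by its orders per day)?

For a sum of weighted absolute distances on a line, the optimum is the weighted median (not the mean). Total weight W = 635; half-weight = 317.5.
Sort by position and accumulate weight:
  km 17 (Ashton, w=225) → cum 225
  km 31 (Brookfield, w=30) → cum 255
  km 41 (Calder, w=5) → cum 260
  km 43 (Denby, w=175) → cum 435  ≥ 317.5 → median here
  km 100 (Elwood, w=200) → cum 635
Optimal location: km 43.

x = 43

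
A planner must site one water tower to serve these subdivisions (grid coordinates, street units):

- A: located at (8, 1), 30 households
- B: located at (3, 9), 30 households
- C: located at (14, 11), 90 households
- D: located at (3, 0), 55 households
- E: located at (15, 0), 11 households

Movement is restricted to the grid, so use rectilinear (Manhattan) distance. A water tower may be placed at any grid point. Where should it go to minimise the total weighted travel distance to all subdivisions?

(8, 9)

Manhattan distance separates: Σwᵢ(|x−xᵢ|+|y−yᵢ|) = Σwᵢ|x−xᵢ| + Σwᵢ|y−yᵢ|, so x and y are optimised independently as 1-D weighted medians.
Total weight W = 216; half = 108.
x-coordinate, sorted with cumulative weight:
  x=3 (B, w=30) cum 30
  x=3 (D, w=55) cum 85
  x=8 (A, w=30) cum 115  ← median
  x=14 (C, w=90) cum 205
  x=15 (E, w=11) cum 216
⇒ x* = 8
y-coordinate, sorted with cumulative weight:
  y=0 (D, w=55) cum 55
  y=0 (E, w=11) cum 66
  y=1 (A, w=30) cum 96
  y=9 (B, w=30) cum 126  ← median
  y=11 (C, w=90) cum 216
⇒ y* = 9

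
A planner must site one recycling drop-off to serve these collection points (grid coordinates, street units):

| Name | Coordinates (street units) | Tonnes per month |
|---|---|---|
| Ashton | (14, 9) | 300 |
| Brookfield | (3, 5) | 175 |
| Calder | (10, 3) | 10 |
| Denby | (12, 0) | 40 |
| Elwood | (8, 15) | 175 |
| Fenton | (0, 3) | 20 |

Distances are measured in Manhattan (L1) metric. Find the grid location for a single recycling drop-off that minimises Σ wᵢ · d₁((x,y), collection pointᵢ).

Manhattan distance separates: Σwᵢ(|x−xᵢ|+|y−yᵢ|) = Σwᵢ|x−xᵢ| + Σwᵢ|y−yᵢ|, so x and y are optimised independently as 1-D weighted medians.
Total weight W = 720; half = 360.
x-coordinate, sorted with cumulative weight:
  x=0 (Fenton, w=20) cum 20
  x=3 (Brookfield, w=175) cum 195
  x=8 (Elwood, w=175) cum 370  ← median
  x=10 (Calder, w=10) cum 380
  x=12 (Denby, w=40) cum 420
  x=14 (Ashton, w=300) cum 720
⇒ x* = 8
y-coordinate, sorted with cumulative weight:
  y=0 (Denby, w=40) cum 40
  y=3 (Calder, w=10) cum 50
  y=3 (Fenton, w=20) cum 70
  y=5 (Brookfield, w=175) cum 245
  y=9 (Ashton, w=300) cum 545  ← median
  y=15 (Elwood, w=175) cum 720
⇒ y* = 9

(8, 9)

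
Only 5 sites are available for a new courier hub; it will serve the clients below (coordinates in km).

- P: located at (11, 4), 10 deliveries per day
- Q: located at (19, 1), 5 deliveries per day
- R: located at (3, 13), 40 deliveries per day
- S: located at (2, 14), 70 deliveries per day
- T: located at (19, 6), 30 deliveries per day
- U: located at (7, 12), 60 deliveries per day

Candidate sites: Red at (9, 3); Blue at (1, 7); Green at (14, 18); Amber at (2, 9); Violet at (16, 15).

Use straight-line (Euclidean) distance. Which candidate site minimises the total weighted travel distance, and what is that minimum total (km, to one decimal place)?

Amber, total 1579.6 km

Total weighted distance at each candidate:
  Red (9, 3): total = 2318.9
  Blue (1, 7): total = 1956.7
  Green (14, 18): total = 2543.7
  Amber (2, 9): total = 1579.6
  Violet (16, 15): total = 2554.8
Minimum is at Amber with total 1579.6 km.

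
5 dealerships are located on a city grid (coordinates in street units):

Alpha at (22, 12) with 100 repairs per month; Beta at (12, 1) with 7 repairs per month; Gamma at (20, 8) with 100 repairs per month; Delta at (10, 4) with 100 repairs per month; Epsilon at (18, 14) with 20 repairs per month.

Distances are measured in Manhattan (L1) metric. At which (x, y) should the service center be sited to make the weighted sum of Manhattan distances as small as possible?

(20, 8)

Manhattan distance separates: Σwᵢ(|x−xᵢ|+|y−yᵢ|) = Σwᵢ|x−xᵢ| + Σwᵢ|y−yᵢ|, so x and y are optimised independently as 1-D weighted medians.
Total weight W = 327; half = 163.5.
x-coordinate, sorted with cumulative weight:
  x=10 (Delta, w=100) cum 100
  x=12 (Beta, w=7) cum 107
  x=18 (Epsilon, w=20) cum 127
  x=20 (Gamma, w=100) cum 227  ← median
  x=22 (Alpha, w=100) cum 327
⇒ x* = 20
y-coordinate, sorted with cumulative weight:
  y=1 (Beta, w=7) cum 7
  y=4 (Delta, w=100) cum 107
  y=8 (Gamma, w=100) cum 207  ← median
  y=12 (Alpha, w=100) cum 307
  y=14 (Epsilon, w=20) cum 327
⇒ y* = 8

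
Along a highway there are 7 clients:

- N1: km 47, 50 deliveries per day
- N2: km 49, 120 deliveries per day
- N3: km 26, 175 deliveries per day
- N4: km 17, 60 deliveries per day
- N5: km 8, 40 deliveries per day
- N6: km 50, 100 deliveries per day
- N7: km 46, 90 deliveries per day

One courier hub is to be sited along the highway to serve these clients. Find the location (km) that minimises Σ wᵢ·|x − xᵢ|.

For a sum of weighted absolute distances on a line, the optimum is the weighted median (not the mean). Total weight W = 635; half-weight = 317.5.
Sort by position and accumulate weight:
  km 8 (N5, w=40) → cum 40
  km 17 (N4, w=60) → cum 100
  km 26 (N3, w=175) → cum 275
  km 46 (N7, w=90) → cum 365  ≥ 317.5 → median here
  km 47 (N1, w=50) → cum 415
  km 49 (N2, w=120) → cum 535
  km 50 (N6, w=100) → cum 635
Optimal location: km 46.

x = 46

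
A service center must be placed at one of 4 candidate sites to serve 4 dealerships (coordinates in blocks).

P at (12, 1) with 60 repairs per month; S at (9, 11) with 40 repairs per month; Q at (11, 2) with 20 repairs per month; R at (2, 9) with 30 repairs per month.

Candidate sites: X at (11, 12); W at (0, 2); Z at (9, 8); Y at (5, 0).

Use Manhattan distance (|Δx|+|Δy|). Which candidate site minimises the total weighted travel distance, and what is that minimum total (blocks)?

Z, total 1120 blocks

Total weighted distance at each candidate:
  X (11, 12): total = 1400
  W (0, 2): total = 1990
  Z (9, 8): total = 1120
  Y (5, 0): total = 1600
Minimum is at Z with total 1120 blocks.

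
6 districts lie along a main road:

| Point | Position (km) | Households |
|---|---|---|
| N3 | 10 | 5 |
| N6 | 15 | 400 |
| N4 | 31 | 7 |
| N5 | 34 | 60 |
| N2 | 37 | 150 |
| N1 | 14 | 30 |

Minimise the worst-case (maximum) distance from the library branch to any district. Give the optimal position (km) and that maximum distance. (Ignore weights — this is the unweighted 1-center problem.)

location 23.5, max distance 13.5

The 1-center on a line is the midpoint of the two extreme points: leftmost at 10, rightmost at 37.
Optimal location = (10 + 37)/2 = 23.5; maximum distance = (37 − 10)/2 = 13.5.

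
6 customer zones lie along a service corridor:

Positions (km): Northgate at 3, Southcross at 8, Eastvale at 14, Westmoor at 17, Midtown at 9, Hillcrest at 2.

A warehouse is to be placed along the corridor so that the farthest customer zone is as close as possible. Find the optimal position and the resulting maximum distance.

location 9.5, max distance 7.5

The 1-center on a line is the midpoint of the two extreme points: leftmost at 2, rightmost at 17.
Optimal location = (2 + 17)/2 = 9.5; maximum distance = (17 − 2)/2 = 7.5.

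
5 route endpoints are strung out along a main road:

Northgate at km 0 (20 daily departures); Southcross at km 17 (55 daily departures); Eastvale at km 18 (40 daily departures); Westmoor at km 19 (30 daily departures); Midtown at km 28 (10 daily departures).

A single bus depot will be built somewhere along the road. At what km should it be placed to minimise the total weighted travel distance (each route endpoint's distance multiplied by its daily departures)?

x = 18

For a sum of weighted absolute distances on a line, the optimum is the weighted median (not the mean). Total weight W = 155; half-weight = 77.5.
Sort by position and accumulate weight:
  km 0 (Northgate, w=20) → cum 20
  km 17 (Southcross, w=55) → cum 75
  km 18 (Eastvale, w=40) → cum 115  ≥ 77.5 → median here
  km 19 (Westmoor, w=30) → cum 145
  km 28 (Midtown, w=10) → cum 155
Optimal location: km 18.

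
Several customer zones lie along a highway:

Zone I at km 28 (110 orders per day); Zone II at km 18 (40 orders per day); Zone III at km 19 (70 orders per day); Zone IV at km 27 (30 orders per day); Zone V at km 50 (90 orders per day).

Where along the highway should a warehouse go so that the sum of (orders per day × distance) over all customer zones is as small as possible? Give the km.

For a sum of weighted absolute distances on a line, the optimum is the weighted median (not the mean). Total weight W = 340; half-weight = 170.
Sort by position and accumulate weight:
  km 18 (Zone II, w=40) → cum 40
  km 19 (Zone III, w=70) → cum 110
  km 27 (Zone IV, w=30) → cum 140
  km 28 (Zone I, w=110) → cum 250  ≥ 170 → median here
  km 50 (Zone V, w=90) → cum 340
Optimal location: km 28.

x = 28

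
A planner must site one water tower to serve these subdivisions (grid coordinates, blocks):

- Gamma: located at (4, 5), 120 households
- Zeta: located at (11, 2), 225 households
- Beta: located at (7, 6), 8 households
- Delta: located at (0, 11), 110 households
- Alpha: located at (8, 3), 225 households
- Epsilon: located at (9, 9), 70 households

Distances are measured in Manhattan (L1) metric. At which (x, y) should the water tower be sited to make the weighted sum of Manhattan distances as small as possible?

Manhattan distance separates: Σwᵢ(|x−xᵢ|+|y−yᵢ|) = Σwᵢ|x−xᵢ| + Σwᵢ|y−yᵢ|, so x and y are optimised independently as 1-D weighted medians.
Total weight W = 758; half = 379.
x-coordinate, sorted with cumulative weight:
  x=0 (Delta, w=110) cum 110
  x=4 (Gamma, w=120) cum 230
  x=7 (Beta, w=8) cum 238
  x=8 (Alpha, w=225) cum 463  ← median
  x=9 (Epsilon, w=70) cum 533
  x=11 (Zeta, w=225) cum 758
⇒ x* = 8
y-coordinate, sorted with cumulative weight:
  y=2 (Zeta, w=225) cum 225
  y=3 (Alpha, w=225) cum 450  ← median
  y=5 (Gamma, w=120) cum 570
  y=6 (Beta, w=8) cum 578
  y=9 (Epsilon, w=70) cum 648
  y=11 (Delta, w=110) cum 758
⇒ y* = 3

(8, 3)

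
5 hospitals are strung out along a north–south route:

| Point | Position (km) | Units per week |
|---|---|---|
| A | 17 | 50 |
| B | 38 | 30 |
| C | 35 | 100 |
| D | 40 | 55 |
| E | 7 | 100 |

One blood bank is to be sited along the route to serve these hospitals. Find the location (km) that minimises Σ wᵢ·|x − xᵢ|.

For a sum of weighted absolute distances on a line, the optimum is the weighted median (not the mean). Total weight W = 335; half-weight = 167.5.
Sort by position and accumulate weight:
  km 7 (E, w=100) → cum 100
  km 17 (A, w=50) → cum 150
  km 35 (C, w=100) → cum 250  ≥ 167.5 → median here
  km 38 (B, w=30) → cum 280
  km 40 (D, w=55) → cum 335
Optimal location: km 35.

x = 35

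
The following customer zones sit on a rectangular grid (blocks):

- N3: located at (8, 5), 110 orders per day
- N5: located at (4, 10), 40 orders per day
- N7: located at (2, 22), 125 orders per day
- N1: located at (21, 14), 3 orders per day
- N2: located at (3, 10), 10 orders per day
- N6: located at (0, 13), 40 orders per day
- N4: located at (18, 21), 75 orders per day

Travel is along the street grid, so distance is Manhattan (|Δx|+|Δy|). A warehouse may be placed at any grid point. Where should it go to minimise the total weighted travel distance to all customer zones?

(4, 14)

Manhattan distance separates: Σwᵢ(|x−xᵢ|+|y−yᵢ|) = Σwᵢ|x−xᵢ| + Σwᵢ|y−yᵢ|, so x and y are optimised independently as 1-D weighted medians.
Total weight W = 403; half = 201.5.
x-coordinate, sorted with cumulative weight:
  x=0 (N6, w=40) cum 40
  x=2 (N7, w=125) cum 165
  x=3 (N2, w=10) cum 175
  x=4 (N5, w=40) cum 215  ← median
  x=8 (N3, w=110) cum 325
  x=18 (N4, w=75) cum 400
  x=21 (N1, w=3) cum 403
⇒ x* = 4
y-coordinate, sorted with cumulative weight:
  y=5 (N3, w=110) cum 110
  y=10 (N5, w=40) cum 150
  y=10 (N2, w=10) cum 160
  y=13 (N6, w=40) cum 200
  y=14 (N1, w=3) cum 203  ← median
  y=21 (N4, w=75) cum 278
  y=22 (N7, w=125) cum 403
⇒ y* = 14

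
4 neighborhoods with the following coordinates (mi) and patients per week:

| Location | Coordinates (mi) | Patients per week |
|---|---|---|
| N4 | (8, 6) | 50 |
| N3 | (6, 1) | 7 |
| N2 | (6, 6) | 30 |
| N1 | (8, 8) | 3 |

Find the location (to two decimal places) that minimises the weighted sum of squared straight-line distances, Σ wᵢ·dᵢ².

(7.18, 5.68)

The minimiser of Σwᵢ‖p−pᵢ‖² is the weighted centroid p* = (Σwᵢpᵢ)/(Σwᵢ).
Σwᵢ = 90.
Σwᵢxᵢ = 50·8 + 7·6 + 30·6 + 3·8 = 646.
Σwᵢyᵢ = 50·6 + 7·1 + 30·6 + 3·8 = 511.
x* = 646/90 = 7.18, y* = 511/90 = 5.68.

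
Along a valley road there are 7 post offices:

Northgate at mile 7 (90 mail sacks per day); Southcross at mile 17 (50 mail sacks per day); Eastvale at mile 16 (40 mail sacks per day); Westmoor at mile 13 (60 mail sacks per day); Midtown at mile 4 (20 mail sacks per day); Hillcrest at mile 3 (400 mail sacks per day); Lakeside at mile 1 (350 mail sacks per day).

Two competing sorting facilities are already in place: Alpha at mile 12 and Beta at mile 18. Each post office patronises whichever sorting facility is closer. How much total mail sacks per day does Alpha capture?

The indifferent point is the midpoint (12+18)/2 = 15; post offices left of it (closer to Alpha at 12) go to Alpha, those right go to Beta.
  Lakeside at 1 (w=350) → Alpha
  Hillcrest at 3 (w=400) → Alpha
  Midtown at 4 (w=20) → Alpha
  Northgate at 7 (w=90) → Alpha
  Westmoor at 13 (w=60) → Alpha
  Eastvale at 16 (w=40) → Beta
  Southcross at 17 (w=50) → Beta
Alpha captures 920; Beta captures 90.

920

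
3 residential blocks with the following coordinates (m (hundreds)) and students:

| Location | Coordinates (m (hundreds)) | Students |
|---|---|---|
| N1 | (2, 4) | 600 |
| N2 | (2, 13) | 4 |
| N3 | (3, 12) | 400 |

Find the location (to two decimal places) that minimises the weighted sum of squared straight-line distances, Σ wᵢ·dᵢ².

(2.40, 7.22)

The minimiser of Σwᵢ‖p−pᵢ‖² is the weighted centroid p* = (Σwᵢpᵢ)/(Σwᵢ).
Σwᵢ = 1004.
Σwᵢxᵢ = 600·2 + 4·2 + 400·3 = 2408.
Σwᵢyᵢ = 600·4 + 4·13 + 400·12 = 7252.
x* = 2408/1004 = 2.40, y* = 7252/1004 = 7.22.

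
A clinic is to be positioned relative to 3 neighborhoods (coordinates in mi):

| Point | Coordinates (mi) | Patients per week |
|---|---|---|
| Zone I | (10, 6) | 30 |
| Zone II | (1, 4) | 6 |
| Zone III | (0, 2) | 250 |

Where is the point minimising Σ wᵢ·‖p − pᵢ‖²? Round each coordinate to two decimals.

(1.07, 2.46)

The minimiser of Σwᵢ‖p−pᵢ‖² is the weighted centroid p* = (Σwᵢpᵢ)/(Σwᵢ).
Σwᵢ = 286.
Σwᵢxᵢ = 30·10 + 6·1 + 250·0 = 306.
Σwᵢyᵢ = 30·6 + 6·4 + 250·2 = 704.
x* = 306/286 = 1.07, y* = 704/286 = 2.46.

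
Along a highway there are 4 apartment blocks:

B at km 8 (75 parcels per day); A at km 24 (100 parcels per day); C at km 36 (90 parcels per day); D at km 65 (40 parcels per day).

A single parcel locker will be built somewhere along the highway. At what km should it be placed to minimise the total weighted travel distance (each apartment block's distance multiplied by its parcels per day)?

For a sum of weighted absolute distances on a line, the optimum is the weighted median (not the mean). Total weight W = 305; half-weight = 152.5.
Sort by position and accumulate weight:
  km 8 (B, w=75) → cum 75
  km 24 (A, w=100) → cum 175  ≥ 152.5 → median here
  km 36 (C, w=90) → cum 265
  km 65 (D, w=40) → cum 305
Optimal location: km 24.

x = 24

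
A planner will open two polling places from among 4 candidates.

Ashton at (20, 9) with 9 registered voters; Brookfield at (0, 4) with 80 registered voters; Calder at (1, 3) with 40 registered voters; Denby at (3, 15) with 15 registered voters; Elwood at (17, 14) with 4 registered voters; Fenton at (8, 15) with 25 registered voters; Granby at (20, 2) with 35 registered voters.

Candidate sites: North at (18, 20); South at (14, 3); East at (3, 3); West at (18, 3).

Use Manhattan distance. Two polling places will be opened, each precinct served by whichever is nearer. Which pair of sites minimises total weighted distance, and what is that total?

{East, West}, total 1230

Evaluate every pair (each demand assigned to the nearer of the two):
  {East, West}: total = 1230
  {South, East}: total = 1414
  {North, East}: total = 1730
  {South, West}: total = 2740
  {North, South}: total = 2776
  {North, West}: total = 3080
Best pair: {East, West} with total 1230.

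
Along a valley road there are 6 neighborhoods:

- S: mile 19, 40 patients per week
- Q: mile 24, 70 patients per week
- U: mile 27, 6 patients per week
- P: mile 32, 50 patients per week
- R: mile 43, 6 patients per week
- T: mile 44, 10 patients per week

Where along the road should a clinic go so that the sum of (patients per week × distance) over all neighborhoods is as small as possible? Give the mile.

x = 24

For a sum of weighted absolute distances on a line, the optimum is the weighted median (not the mean). Total weight W = 182; half-weight = 91.
Sort by position and accumulate weight:
  mile 19 (S, w=40) → cum 40
  mile 24 (Q, w=70) → cum 110  ≥ 91 → median here
  mile 27 (U, w=6) → cum 116
  mile 32 (P, w=50) → cum 166
  mile 43 (R, w=6) → cum 172
  mile 44 (T, w=10) → cum 182
Optimal location: mile 24.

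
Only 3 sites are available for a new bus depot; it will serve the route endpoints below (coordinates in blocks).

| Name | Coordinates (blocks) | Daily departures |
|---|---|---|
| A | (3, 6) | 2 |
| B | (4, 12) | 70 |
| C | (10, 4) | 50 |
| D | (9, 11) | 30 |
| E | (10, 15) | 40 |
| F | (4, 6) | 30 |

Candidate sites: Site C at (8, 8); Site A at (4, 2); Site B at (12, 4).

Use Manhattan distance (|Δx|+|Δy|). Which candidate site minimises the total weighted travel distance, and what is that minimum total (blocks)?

Total weighted distance at each candidate:
  Site C (8, 8): total = 1534
  Site A (4, 2): total = 2410
  Site B (12, 4): total = 2362
Minimum is at Site C with total 1534 blocks.

Site C, total 1534 blocks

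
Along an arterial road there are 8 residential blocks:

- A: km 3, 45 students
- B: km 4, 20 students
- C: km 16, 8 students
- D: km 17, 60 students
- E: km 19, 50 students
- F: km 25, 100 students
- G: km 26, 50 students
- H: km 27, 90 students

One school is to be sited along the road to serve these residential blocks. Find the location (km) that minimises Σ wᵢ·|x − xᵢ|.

For a sum of weighted absolute distances on a line, the optimum is the weighted median (not the mean). Total weight W = 423; half-weight = 211.5.
Sort by position and accumulate weight:
  km 3 (A, w=45) → cum 45
  km 4 (B, w=20) → cum 65
  km 16 (C, w=8) → cum 73
  km 17 (D, w=60) → cum 133
  km 19 (E, w=50) → cum 183
  km 25 (F, w=100) → cum 283  ≥ 211.5 → median here
  km 26 (G, w=50) → cum 333
  km 27 (H, w=90) → cum 423
Optimal location: km 25.

x = 25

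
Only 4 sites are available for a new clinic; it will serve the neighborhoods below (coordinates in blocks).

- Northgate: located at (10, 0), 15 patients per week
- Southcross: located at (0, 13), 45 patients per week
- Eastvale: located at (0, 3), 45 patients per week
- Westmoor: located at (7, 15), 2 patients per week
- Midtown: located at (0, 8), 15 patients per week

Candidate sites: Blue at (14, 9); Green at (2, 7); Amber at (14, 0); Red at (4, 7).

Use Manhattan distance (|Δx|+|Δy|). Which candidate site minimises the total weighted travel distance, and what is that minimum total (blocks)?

Total weighted distance at each candidate:
  Blue (14, 9): total = 2156
  Green (2, 7): total = 926
  Amber (14, 0): total = 2414
  Red (4, 7): total = 1102
Minimum is at Green with total 926 blocks.

Green, total 926 blocks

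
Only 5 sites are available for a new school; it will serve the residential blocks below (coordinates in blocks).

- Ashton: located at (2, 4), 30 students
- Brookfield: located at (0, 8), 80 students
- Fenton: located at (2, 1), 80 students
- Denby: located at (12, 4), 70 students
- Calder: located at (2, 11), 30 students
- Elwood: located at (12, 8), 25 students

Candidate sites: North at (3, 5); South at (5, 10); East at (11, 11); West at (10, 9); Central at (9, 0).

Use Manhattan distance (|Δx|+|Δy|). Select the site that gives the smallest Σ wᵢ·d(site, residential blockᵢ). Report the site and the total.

Total weighted distance at each candidate:
  North (3, 5): total = 2150
  South (5, 10): total = 3045
  East (11, 11): total = 4050
  West (10, 9): total = 3415
  Central (9, 0): total = 3635
Minimum is at North with total 2150 blocks.

North, total 2150 blocks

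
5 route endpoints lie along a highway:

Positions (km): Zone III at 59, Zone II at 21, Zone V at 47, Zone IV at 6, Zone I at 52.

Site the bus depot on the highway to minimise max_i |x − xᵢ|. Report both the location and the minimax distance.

location 32.5, max distance 26.5

The 1-center on a line is the midpoint of the two extreme points: leftmost at 6, rightmost at 59.
Optimal location = (6 + 59)/2 = 32.5; maximum distance = (59 − 6)/2 = 26.5.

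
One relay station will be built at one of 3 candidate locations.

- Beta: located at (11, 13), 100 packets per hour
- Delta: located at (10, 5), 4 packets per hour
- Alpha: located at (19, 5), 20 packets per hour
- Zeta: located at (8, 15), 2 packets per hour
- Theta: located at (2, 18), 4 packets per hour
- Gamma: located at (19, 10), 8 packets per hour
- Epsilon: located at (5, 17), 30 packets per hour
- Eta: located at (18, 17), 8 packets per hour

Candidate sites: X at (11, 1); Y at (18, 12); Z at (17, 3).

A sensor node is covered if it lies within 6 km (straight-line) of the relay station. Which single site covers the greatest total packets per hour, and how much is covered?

Coverage radius r = 6 km; a point is covered iff (Δx)²+(Δy)² ≤ 6² = 36.
  X (11, 1): covers {Delta} → 4
  Y (18, 12): covers {Gamma, Eta} → 16
  Z (17, 3): covers {Alpha} → 20
Maximum coverage at Z: 20 packets per hour.

Z, covering 20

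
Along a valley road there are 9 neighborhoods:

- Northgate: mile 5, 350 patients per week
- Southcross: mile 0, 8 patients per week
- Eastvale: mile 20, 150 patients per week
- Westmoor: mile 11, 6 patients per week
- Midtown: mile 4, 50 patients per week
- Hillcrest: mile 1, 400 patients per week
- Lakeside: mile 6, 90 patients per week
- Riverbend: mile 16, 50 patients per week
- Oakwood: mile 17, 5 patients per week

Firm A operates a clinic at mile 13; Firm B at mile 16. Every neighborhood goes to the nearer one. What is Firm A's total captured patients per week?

904

The indifferent point is the midpoint (13+16)/2 = 14.5; neighborhoods left of it (closer to Firm A at 13) go to Firm A, those right go to Firm B.
  Southcross at 0 (w=8) → Firm A
  Hillcrest at 1 (w=400) → Firm A
  Midtown at 4 (w=50) → Firm A
  Northgate at 5 (w=350) → Firm A
  Lakeside at 6 (w=90) → Firm A
  Westmoor at 11 (w=6) → Firm A
  Riverbend at 16 (w=50) → Firm B
  Oakwood at 17 (w=5) → Firm B
  Eastvale at 20 (w=150) → Firm B
Firm A captures 904; Firm B captures 205.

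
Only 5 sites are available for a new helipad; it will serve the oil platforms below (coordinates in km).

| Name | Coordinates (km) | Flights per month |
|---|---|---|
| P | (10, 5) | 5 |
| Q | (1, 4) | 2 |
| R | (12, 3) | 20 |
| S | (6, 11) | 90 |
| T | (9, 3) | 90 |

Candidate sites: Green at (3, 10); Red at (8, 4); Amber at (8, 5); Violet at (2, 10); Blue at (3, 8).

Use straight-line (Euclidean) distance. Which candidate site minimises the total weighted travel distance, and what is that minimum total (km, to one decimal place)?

Amber, total 884.0 km

Total weighted distance at each candidate:
  Green (3, 10): total = 1398.1
  Red (8, 4): total = 890.1
  Amber (8, 5): total = 884.0
  Violet (2, 10): total = 1565.5
  Blue (3, 8): total = 1337.7
Minimum is at Amber with total 884.0 km.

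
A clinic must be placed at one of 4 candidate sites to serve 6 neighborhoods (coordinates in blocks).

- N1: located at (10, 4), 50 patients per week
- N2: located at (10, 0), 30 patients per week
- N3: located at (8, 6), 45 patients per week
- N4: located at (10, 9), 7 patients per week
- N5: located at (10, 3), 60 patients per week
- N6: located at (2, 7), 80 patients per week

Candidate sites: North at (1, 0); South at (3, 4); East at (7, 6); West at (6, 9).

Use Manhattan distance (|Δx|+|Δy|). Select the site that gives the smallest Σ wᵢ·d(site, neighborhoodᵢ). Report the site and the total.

East, total 1447 blocks

Total weighted distance at each candidate:
  North (1, 0): total = 2991
  South (3, 4): total = 1879
  East (7, 6): total = 1447
  West (6, 9): total = 2173
Minimum is at East with total 1447 blocks.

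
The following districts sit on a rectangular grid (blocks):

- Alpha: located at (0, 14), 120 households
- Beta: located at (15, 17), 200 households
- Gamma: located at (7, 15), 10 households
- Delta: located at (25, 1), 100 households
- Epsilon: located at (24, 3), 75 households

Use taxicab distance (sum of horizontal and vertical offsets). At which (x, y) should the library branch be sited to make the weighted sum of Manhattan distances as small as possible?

Manhattan distance separates: Σwᵢ(|x−xᵢ|+|y−yᵢ|) = Σwᵢ|x−xᵢ| + Σwᵢ|y−yᵢ|, so x and y are optimised independently as 1-D weighted medians.
Total weight W = 505; half = 252.5.
x-coordinate, sorted with cumulative weight:
  x=0 (Alpha, w=120) cum 120
  x=7 (Gamma, w=10) cum 130
  x=15 (Beta, w=200) cum 330  ← median
  x=24 (Epsilon, w=75) cum 405
  x=25 (Delta, w=100) cum 505
⇒ x* = 15
y-coordinate, sorted with cumulative weight:
  y=1 (Delta, w=100) cum 100
  y=3 (Epsilon, w=75) cum 175
  y=14 (Alpha, w=120) cum 295  ← median
  y=15 (Gamma, w=10) cum 305
  y=17 (Beta, w=200) cum 505
⇒ y* = 14

(15, 14)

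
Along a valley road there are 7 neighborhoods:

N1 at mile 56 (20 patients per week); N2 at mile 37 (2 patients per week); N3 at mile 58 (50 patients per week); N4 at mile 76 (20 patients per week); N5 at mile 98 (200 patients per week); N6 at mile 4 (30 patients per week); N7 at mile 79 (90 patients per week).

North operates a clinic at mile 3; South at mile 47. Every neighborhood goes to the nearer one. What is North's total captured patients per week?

30

The indifferent point is the midpoint (3+47)/2 = 25; neighborhoods left of it (closer to North at 3) go to North, those right go to South.
  N6 at 4 (w=30) → North
  N2 at 37 (w=2) → South
  N1 at 56 (w=20) → South
  N3 at 58 (w=50) → South
  N4 at 76 (w=20) → South
  N7 at 79 (w=90) → South
  N5 at 98 (w=200) → South
North captures 30; South captures 382.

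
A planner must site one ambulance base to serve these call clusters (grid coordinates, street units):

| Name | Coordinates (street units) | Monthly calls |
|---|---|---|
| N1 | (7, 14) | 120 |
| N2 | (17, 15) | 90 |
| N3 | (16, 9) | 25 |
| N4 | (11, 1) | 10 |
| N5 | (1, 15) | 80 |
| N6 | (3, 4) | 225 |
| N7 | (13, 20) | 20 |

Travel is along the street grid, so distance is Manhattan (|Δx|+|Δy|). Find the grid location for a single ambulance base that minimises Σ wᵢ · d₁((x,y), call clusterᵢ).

Manhattan distance separates: Σwᵢ(|x−xᵢ|+|y−yᵢ|) = Σwᵢ|x−xᵢ| + Σwᵢ|y−yᵢ|, so x and y are optimised independently as 1-D weighted medians.
Total weight W = 570; half = 285.
x-coordinate, sorted with cumulative weight:
  x=1 (N5, w=80) cum 80
  x=3 (N6, w=225) cum 305  ← median
  x=7 (N1, w=120) cum 425
  x=11 (N4, w=10) cum 435
  x=13 (N7, w=20) cum 455
  x=16 (N3, w=25) cum 480
  x=17 (N2, w=90) cum 570
⇒ x* = 3
y-coordinate, sorted with cumulative weight:
  y=1 (N4, w=10) cum 10
  y=4 (N6, w=225) cum 235
  y=9 (N3, w=25) cum 260
  y=14 (N1, w=120) cum 380  ← median
  y=15 (N2, w=90) cum 470
  y=15 (N5, w=80) cum 550
  y=20 (N7, w=20) cum 570
⇒ y* = 14

(3, 14)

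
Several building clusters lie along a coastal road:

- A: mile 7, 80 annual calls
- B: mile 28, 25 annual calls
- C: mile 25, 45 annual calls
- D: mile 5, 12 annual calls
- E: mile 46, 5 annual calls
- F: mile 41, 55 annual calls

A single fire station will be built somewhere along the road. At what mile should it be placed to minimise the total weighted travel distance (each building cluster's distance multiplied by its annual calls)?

x = 25

For a sum of weighted absolute distances on a line, the optimum is the weighted median (not the mean). Total weight W = 222; half-weight = 111.
Sort by position and accumulate weight:
  mile 5 (D, w=12) → cum 12
  mile 7 (A, w=80) → cum 92
  mile 25 (C, w=45) → cum 137  ≥ 111 → median here
  mile 28 (B, w=25) → cum 162
  mile 41 (F, w=55) → cum 217
  mile 46 (E, w=5) → cum 222
Optimal location: mile 25.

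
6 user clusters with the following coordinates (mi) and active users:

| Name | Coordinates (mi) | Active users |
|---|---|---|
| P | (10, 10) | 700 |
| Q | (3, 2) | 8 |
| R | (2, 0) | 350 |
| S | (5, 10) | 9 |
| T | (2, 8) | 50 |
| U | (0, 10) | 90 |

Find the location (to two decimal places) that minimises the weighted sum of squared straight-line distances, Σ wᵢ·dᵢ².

(6.52, 6.96)

The minimiser of Σwᵢ‖p−pᵢ‖² is the weighted centroid p* = (Σwᵢpᵢ)/(Σwᵢ).
Σwᵢ = 1207.
Σwᵢxᵢ = 700·10 + 8·3 + 350·2 + 9·5 + 50·2 + 90·0 = 7869.
Σwᵢyᵢ = 700·10 + 8·2 + 350·0 + 9·10 + 50·8 + 90·10 = 8406.
x* = 7869/1207 = 6.52, y* = 8406/1207 = 6.96.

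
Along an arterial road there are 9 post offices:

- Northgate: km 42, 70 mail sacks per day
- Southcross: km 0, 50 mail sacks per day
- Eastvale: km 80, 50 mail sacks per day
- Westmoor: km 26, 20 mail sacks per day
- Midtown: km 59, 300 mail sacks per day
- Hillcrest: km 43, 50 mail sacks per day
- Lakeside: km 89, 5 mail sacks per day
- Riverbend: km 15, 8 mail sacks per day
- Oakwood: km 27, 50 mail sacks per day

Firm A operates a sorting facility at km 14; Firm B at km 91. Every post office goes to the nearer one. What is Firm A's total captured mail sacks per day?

The indifferent point is the midpoint (14+91)/2 = 52.5; post offices left of it (closer to Firm A at 14) go to Firm A, those right go to Firm B.
  Southcross at 0 (w=50) → Firm A
  Riverbend at 15 (w=8) → Firm A
  Westmoor at 26 (w=20) → Firm A
  Oakwood at 27 (w=50) → Firm A
  Northgate at 42 (w=70) → Firm A
  Hillcrest at 43 (w=50) → Firm A
  Midtown at 59 (w=300) → Firm B
  Eastvale at 80 (w=50) → Firm B
  Lakeside at 89 (w=5) → Firm B
Firm A captures 248; Firm B captures 355.

248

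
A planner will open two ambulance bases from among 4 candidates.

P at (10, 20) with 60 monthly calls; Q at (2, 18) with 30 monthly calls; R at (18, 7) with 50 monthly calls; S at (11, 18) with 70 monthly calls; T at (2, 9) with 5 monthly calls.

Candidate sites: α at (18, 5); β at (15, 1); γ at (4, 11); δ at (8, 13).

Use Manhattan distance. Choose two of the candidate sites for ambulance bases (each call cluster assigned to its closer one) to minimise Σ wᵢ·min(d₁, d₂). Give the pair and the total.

{α, δ}, total 1580

Evaluate every pair (each demand assigned to the nearer of the two):
  {α, δ}: total = 1580
  {β, δ}: total = 1930
  {γ, δ}: total = 2190
  {α, γ}: total = 2270
  {β, γ}: total = 2620
  {α, β}: total = 3850
Best pair: {α, δ} with total 1580.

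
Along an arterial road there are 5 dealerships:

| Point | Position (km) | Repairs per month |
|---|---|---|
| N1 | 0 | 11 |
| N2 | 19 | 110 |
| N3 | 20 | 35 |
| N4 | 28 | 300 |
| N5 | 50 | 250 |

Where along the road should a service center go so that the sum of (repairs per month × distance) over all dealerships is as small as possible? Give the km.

x = 28

For a sum of weighted absolute distances on a line, the optimum is the weighted median (not the mean). Total weight W = 706; half-weight = 353.
Sort by position and accumulate weight:
  km 0 (N1, w=11) → cum 11
  km 19 (N2, w=110) → cum 121
  km 20 (N3, w=35) → cum 156
  km 28 (N4, w=300) → cum 456  ≥ 353 → median here
  km 50 (N5, w=250) → cum 706
Optimal location: km 28.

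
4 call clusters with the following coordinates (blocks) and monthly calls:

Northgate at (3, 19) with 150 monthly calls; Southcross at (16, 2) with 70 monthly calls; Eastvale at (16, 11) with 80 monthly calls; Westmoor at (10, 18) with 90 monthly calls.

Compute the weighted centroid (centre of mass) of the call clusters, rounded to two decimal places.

The minimiser of Σwᵢ‖p−pᵢ‖² is the weighted centroid p* = (Σwᵢpᵢ)/(Σwᵢ).
Σwᵢ = 390.
Σwᵢxᵢ = 150·3 + 70·16 + 80·16 + 90·10 = 3750.
Σwᵢyᵢ = 150·19 + 70·2 + 80·11 + 90·18 = 5490.
x* = 3750/390 = 9.62, y* = 5490/390 = 14.08.

(9.62, 14.08)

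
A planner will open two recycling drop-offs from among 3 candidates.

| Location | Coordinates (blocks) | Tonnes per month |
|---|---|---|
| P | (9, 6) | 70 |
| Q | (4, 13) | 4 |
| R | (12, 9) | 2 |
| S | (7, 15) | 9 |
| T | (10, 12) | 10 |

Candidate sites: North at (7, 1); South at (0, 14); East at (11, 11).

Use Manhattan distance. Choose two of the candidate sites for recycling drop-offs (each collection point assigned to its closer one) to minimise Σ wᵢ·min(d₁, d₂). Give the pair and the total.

{South, East}, total 608

Evaluate every pair (each demand assigned to the nearer of the two):
  {South, East}: total = 608
  {North, East}: total = 624
  {North, South}: total = 728
Best pair: {South, East} with total 608.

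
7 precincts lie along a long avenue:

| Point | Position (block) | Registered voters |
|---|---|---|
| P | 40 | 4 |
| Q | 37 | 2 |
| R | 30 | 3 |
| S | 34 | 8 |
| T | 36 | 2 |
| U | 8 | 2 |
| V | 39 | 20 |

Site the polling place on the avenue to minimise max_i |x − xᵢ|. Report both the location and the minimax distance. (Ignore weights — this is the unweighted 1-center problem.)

The 1-center on a line is the midpoint of the two extreme points: leftmost at 8, rightmost at 40.
Optimal location = (8 + 40)/2 = 24; maximum distance = (40 − 8)/2 = 16.

location 24, max distance 16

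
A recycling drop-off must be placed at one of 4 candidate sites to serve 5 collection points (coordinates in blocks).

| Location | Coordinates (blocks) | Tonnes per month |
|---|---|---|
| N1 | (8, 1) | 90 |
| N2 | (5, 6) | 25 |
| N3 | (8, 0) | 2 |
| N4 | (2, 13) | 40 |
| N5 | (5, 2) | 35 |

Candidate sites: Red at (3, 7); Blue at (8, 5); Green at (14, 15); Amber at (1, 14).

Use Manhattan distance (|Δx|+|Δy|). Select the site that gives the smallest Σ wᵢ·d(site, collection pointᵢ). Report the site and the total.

Total weighted distance at each candidate:
  Red (3, 7): total = 1614
  Blue (8, 5): total = 1240
  Green (14, 15): total = 3622
  Amber (1, 14): total = 2782
Minimum is at Blue with total 1240 blocks.

Blue, total 1240 blocks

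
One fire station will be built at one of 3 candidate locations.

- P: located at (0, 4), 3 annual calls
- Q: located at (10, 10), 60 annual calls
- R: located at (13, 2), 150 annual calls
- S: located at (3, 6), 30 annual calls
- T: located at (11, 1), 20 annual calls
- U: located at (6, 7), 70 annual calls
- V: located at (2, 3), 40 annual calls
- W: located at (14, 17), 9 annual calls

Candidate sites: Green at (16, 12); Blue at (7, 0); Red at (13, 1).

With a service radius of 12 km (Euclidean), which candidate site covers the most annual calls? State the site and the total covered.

Blue, covering 373

Coverage radius r = 12 km; a point is covered iff (Δx)²+(Δy)² ≤ 12² = 144.
  Green (16, 12): covers {Q, R, U, W} → 289
  Blue (7, 0): covers {P, Q, R, S, T, U, V} → 373
  Red (13, 1): covers {Q, R, S, T, U, V} → 370
Maximum coverage at Blue: 373 annual calls.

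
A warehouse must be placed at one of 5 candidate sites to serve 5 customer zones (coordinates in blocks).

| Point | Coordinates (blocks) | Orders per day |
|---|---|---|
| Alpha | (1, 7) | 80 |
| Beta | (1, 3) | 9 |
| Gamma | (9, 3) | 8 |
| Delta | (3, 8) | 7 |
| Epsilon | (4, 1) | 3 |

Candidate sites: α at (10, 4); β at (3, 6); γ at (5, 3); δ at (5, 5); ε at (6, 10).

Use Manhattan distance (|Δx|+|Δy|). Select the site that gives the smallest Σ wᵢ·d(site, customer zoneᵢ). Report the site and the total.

β, total 389 blocks

Total weighted distance at each candidate:
  α (10, 4): total = 1170
  β (3, 6): total = 389
  γ (5, 3): total = 766
  δ (5, 5): total = 632
  ε (6, 10): total = 896
Minimum is at β with total 389 blocks.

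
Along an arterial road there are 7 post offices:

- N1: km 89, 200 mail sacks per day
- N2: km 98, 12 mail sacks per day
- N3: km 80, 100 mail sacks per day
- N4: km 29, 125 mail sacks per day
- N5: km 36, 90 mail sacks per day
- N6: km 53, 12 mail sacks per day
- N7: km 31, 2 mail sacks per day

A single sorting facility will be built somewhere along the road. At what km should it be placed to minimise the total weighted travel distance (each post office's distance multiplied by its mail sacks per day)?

For a sum of weighted absolute distances on a line, the optimum is the weighted median (not the mean). Total weight W = 541; half-weight = 270.5.
Sort by position and accumulate weight:
  km 29 (N4, w=125) → cum 125
  km 31 (N7, w=2) → cum 127
  km 36 (N5, w=90) → cum 217
  km 53 (N6, w=12) → cum 229
  km 80 (N3, w=100) → cum 329  ≥ 270.5 → median here
  km 89 (N1, w=200) → cum 529
  km 98 (N2, w=12) → cum 541
Optimal location: km 80.

x = 80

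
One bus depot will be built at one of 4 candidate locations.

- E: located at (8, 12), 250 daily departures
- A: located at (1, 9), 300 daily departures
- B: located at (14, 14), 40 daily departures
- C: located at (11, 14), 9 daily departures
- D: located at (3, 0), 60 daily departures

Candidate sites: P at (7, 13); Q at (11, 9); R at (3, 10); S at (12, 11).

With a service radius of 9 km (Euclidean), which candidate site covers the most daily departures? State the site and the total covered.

P, covering 599

Coverage radius r = 9 km; a point is covered iff (Δx)²+(Δy)² ≤ 9² = 81.
  P (7, 13): covers {E, A, B, C} → 599
  Q (11, 9): covers {E, B, C} → 299
  R (3, 10): covers {E, A, C} → 559
  S (12, 11): covers {E, B, C} → 299
Maximum coverage at P: 599 daily departures.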